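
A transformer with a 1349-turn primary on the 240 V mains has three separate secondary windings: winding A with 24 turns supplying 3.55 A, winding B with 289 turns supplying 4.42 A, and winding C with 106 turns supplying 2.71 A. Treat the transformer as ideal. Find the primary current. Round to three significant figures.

V_A = 240 × 24/1349 = 4.2698 V; V_B = 240 × 289/1349 = 51.416 V; V_C = 240 × 106/1349 = 18.858 V.
P_out = V_A I_A + V_B I_B + V_C I_C = 4.2698×3.55 + 51.416×4.42 + 18.858×2.71 = 15.158 + 227.26 + 51.106 = 293.52 W.
Ideal ⇒ P_in = P_out, so I_p = P_out/V_p = 293.52/240 = 1.22 A.

I_p ≈ 1.22 A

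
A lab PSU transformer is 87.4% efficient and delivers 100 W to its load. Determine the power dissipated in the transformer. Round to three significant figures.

P_loss ≈ 14.4 W

P_in = P_out/η = 100/0.874 = 114.416 W.
P_loss = P_in − P_out = 114.416 − 100 = 14.4 W.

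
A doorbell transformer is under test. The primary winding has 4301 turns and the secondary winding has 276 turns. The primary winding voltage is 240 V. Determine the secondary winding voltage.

V_s/V_p = N_s/N_p, so V_s = 240 × 276/4301 = 15.4 V.

V_s ≈ 15.4 V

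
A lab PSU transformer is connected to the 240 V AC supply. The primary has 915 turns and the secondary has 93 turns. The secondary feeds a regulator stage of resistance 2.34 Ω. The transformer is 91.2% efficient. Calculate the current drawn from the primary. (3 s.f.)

V_s = 240 × 93/915 = 24.393 V.
I_s = V_s/R = 24.393/2.34 = 10.425 A.
P_out = V_s I_s = 24.393 × 10.425 = 254.29 W.
P_in = P_out/η = 254.29/0.912 = 278.83 W.
I_p = P_in/V_p = 278.83/240 = 1.16 A.

I_p ≈ 1.16 A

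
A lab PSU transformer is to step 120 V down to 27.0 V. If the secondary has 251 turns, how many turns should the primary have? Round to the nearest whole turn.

N_p/N_s = V_p/V_s, so N_p = 251 × 120/27.0 = 1115.6 ≈ 1116 turns.

N_p = 1116 turns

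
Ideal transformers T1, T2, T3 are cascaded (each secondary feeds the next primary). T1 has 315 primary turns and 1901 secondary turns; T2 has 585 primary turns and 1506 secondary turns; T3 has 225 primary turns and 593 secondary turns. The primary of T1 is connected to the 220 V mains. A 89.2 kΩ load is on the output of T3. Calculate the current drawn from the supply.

I_supply ≈ 4.14 A

After T1: V = 220.00 × 1901/315 = 1327.7 V.
After T2: V = 1327.7 × 1506/585 = 3417.9 V.
After T3: V = 3417.9 × 593/225 = 9008.1 V.
I_load = 9008.1/89200 = 0.10099 A, so P_out = 9008.1 × 0.10099 = 909.72 W.
All ideal ⇒ P_in = P_out, so I_supply = 909.72/220 = 4.14 A.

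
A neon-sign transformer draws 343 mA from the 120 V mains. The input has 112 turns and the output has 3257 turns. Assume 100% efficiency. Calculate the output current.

I_out/I_in = N_in/N_out, so I_out = 0.343 × 112/3257 = 0.0118 A.

I_out ≈ 0.0118 A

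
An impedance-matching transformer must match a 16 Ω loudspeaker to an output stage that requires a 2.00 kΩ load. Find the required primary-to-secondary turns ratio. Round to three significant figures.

Z_p/Z_s = (N_p/N_s)², so N_p/N_s = √(2000/16) = √125 = 11.2.

N_p/N_s ≈ 11.2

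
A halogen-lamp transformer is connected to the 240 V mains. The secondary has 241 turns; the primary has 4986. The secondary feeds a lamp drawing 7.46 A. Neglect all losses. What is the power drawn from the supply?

P ≈ 86.5 W

I_p = I_s × N_s/N_p = 7.46 × 241/4986 = 0.36058 A.
P = V_p I_p = 240 × 0.36058 = 86.5 W.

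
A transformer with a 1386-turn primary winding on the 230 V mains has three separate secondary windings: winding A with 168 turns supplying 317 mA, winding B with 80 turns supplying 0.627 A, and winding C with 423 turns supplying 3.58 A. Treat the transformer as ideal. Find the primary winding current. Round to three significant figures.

V_A = 230 × 168/1386 = 27.879 V; V_B = 230 × 80/1386 = 13.276 V; V_C = 230 × 423/1386 = 70.195 V.
P_out = V_A I_A + V_B I_B + V_C I_C = 27.879×0.317 + 13.276×0.627 + 70.195×3.58 = 8.8376 + 8.3238 + 251.30 = 268.46 W.
Ideal ⇒ P_in = P_out, so I_p = P_out/V_p = 268.46/230 = 1.17 A.

I_p ≈ 1.17 A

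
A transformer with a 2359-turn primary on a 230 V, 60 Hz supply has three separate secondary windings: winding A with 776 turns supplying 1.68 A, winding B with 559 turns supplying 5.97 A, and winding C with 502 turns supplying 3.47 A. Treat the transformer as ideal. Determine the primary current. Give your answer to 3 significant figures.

I_p ≈ 2.71 A

V_A = 230 × 776/2359 = 75.659 V; V_B = 230 × 559/2359 = 54.502 V; V_C = 230 × 502/2359 = 48.944 V.
P_out = V_A I_A + V_B I_B + V_C I_C = 75.659×1.68 + 54.502×5.97 + 48.944×3.47 = 127.11 + 325.38 + 169.84 = 622.32 W.
Ideal ⇒ P_in = P_out, so I_p = P_out/V_p = 622.32/230 = 2.71 A.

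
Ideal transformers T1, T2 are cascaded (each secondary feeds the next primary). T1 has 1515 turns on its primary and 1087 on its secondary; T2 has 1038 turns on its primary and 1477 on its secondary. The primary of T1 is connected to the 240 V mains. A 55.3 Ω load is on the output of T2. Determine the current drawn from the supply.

I_supply ≈ 4.52 A

Secondary of T1: V = 240.00 × 1087/1515 = 172.20 V.
Secondary of T2: V = 172.20 × 1477/1038 = 245.03 V.
I_load = 245.03/55.3 = 4.4308 A, so P_out = 245.03 × 4.4308 = 1085.7 W.
All ideal ⇒ P_in = P_out, so I_supply = 1085.7/240 = 4.52 A.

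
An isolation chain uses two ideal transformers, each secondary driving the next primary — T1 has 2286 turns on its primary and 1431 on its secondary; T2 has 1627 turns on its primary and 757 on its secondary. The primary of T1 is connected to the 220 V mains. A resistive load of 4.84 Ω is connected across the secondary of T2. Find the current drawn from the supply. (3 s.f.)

After T1: V = 220.00 × 1431/2286 = 137.72 V.
After T2: V = 137.72 × 757/1627 = 64.076 V.
I_load = 64.076/4.84 = 13.239 A, so P_out = 64.076 × 13.239 = 848.29 W.
All ideal ⇒ P_in = P_out, so I_supply = 848.29/220 = 3.86 A.

I_supply ≈ 3.86 A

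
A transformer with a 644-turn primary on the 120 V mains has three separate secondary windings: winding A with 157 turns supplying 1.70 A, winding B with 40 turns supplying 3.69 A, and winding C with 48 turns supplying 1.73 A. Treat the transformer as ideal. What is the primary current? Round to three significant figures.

I_p ≈ 0.773 A

V_A = 120 × 157/644 = 29.255 V; V_B = 120 × 40/644 = 7.4534 V; V_C = 120 × 48/644 = 8.9441 V.
P_out = V_A I_A + V_B I_B + V_C I_C = 29.255×1.70 + 7.4534×3.69 + 8.9441×1.73 = 49.733 + 27.503 + 15.473 = 92.709 W.
Ideal ⇒ P_in = P_out, so I_p = P_out/V_p = 92.709/120 = 0.773 A.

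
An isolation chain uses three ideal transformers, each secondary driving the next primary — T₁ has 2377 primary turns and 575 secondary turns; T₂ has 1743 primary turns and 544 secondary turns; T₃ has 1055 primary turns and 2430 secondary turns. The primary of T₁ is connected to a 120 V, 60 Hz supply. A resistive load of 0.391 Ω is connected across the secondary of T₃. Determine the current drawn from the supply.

After T₁: V = 120.00 × 575/2377 = 29.028 V.
After T₂: V = 29.028 × 544/1743 = 9.0599 V.
After T₃: V = 9.0599 × 2430/1055 = 20.868 V.
I_load = 20.868/0.391 = 53.370 A, so P_out = 20.868 × 53.370 = 1113.7 W.
All ideal ⇒ P_in = P_out, so I_supply = 1113.7/120 = 9.28 A.

I_supply ≈ 9.28 A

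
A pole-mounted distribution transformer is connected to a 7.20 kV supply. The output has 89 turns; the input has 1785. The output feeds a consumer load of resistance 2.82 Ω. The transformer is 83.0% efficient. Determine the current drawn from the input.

I_in ≈ 7.65 A

V_out = 7200 × 89/1785 = 358.99 V.
I_out = V_out/R = 358.99/2.82 = 127.30 A.
P_out = V_out I_out = 358.99 × 127.30 = 45700 W.
P_in = P_out/η = 45700/0.830 = 55061 W.
I_in = P_in/V_in = 55061/7200 = 7.65 A.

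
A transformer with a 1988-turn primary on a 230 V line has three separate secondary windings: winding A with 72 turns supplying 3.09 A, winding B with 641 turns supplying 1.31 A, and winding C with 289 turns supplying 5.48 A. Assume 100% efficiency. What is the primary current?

V_A = 230 × 72/1988 = 8.3300 V; V_B = 230 × 641/1988 = 74.160 V; V_C = 230 × 289/1988 = 33.436 V.
P_out = V_A I_A + V_B I_B + V_C I_C = 8.3300×3.09 + 74.160×1.31 + 33.436×5.48 = 25.740 + 97.150 + 183.23 = 306.12 W.
Ideal ⇒ P_in = P_out, so I_p = P_out/V_p = 306.12/230 = 1.33 A.

I_p ≈ 1.33 A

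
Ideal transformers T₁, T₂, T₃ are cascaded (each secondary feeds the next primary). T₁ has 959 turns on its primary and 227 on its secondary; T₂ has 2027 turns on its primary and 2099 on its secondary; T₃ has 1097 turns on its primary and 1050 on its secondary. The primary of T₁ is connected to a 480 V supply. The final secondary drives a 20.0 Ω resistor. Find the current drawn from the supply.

After T₁: V = 480.00 × 227/959 = 113.62 V.
After T₂: V = 113.62 × 2099/2027 = 117.65 V.
After T₃: V = 117.65 × 1050/1097 = 112.61 V.
I_load = 112.61/20.0 = 5.6307 A, so P_out = 112.61 × 5.6307 = 634.09 W.
All ideal ⇒ P_in = P_out, so I_supply = 634.09/480 = 1.32 A.

I_supply ≈ 1.32 A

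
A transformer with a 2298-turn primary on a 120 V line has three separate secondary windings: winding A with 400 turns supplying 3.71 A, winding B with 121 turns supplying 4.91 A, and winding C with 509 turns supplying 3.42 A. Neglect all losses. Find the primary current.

V_A = 120 × 400/2298 = 20.888 V; V_B = 120 × 121/2298 = 6.3185 V; V_C = 120 × 509/2298 = 26.580 V.
P_out = V_A I_A + V_B I_B + V_C I_C = 20.888×3.71 + 6.3185×4.91 + 26.580×3.42 = 77.493 + 31.024 + 90.902 = 199.42 W.
Ideal ⇒ P_in = P_out, so I_p = P_out/V_p = 199.42/120 = 1.66 A.

I_p ≈ 1.66 A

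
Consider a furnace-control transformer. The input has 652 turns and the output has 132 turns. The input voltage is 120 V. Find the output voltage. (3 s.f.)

V_out/V_in = N_out/N_in, so V_out = 120 × 132/652 = 24.3 V.

V_out ≈ 24.3 V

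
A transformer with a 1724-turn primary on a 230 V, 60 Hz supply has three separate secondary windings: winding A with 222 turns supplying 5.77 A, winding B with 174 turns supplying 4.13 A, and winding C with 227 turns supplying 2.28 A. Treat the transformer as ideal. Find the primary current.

I_p ≈ 1.46 A

V_A = 230 × 222/1724 = 29.617 V; V_B = 230 × 174/1724 = 23.213 V; V_C = 230 × 227/1724 = 30.284 V.
P_out = V_A I_A + V_B I_B + V_C I_C = 29.617×5.77 + 23.213×4.13 + 30.284×2.28 = 170.89 + 95.872 + 69.048 = 335.81 W.
Ideal ⇒ P_in = P_out, so I_p = P_out/V_p = 335.81/230 = 1.46 A.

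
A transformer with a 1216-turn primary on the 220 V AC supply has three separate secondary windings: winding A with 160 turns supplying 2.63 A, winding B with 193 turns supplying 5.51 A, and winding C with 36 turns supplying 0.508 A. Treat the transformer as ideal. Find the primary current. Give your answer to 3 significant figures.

V_A = 220 × 160/1216 = 28.947 V; V_B = 220 × 193/1216 = 34.918 V; V_C = 220 × 36/1216 = 6.5132 V.
P_out = V_A I_A + V_B I_B + V_C I_C = 28.947×2.63 + 34.918×5.51 + 6.5132×0.508 = 76.132 + 192.40 + 3.3087 = 271.84 W.
Ideal ⇒ P_in = P_out, so I_p = P_out/V_p = 271.84/220 = 1.24 A.

I_p ≈ 1.24 A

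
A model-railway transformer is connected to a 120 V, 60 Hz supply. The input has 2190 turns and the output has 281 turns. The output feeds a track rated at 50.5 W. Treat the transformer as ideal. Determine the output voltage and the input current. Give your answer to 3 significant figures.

V_out ≈ 15.4 V, I_in ≈ 0.421 A

V_out = V_in × N_out/N_in = 120 × 281/2190 = 15.397 V.
I_out = P/V_out = 50.5/15.397 = 3.2798 A.
I_in = I_out × N_out/N_in = 3.2798 × 281/2190 = 0.421 A.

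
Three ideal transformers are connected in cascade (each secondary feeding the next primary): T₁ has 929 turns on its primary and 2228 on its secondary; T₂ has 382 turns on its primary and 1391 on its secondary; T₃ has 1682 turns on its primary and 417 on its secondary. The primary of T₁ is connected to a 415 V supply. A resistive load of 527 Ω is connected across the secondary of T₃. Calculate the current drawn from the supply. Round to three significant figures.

Secondary of T₁: V = 415.00 × 2228/929 = 995.29 V.
Secondary of T₂: V = 995.29 × 1391/382 = 3624.2 V.
Secondary of T₃: V = 3624.2 × 417/1682 = 898.51 V.
I_load = 898.51/527 = 1.7049 A, so P_out = 898.51 × 1.7049 = 1531.9 W.
All ideal ⇒ P_in = P_out, so I_supply = 1531.9/415 = 3.69 A.

I_supply ≈ 3.69 A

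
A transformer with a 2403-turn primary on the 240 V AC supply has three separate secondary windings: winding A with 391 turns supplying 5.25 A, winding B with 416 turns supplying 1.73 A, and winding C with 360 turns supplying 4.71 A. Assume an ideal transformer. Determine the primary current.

I_p ≈ 1.86 A

V_A = 240 × 391/2403 = 39.051 V; V_B = 240 × 416/2403 = 41.548 V; V_C = 240 × 360/2403 = 35.955 V.
P_out = V_A I_A + V_B I_B + V_C I_C = 39.051×5.25 + 41.548×1.73 + 35.955×4.71 = 205.02 + 71.878 + 169.35 = 446.25 W.
Ideal ⇒ P_in = P_out, so I_p = P_out/V_p = 446.25/240 = 1.86 A.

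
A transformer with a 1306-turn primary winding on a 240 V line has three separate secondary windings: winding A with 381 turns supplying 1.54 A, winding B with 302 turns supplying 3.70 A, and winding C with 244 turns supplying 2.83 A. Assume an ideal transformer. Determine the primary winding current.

V_A = 240 × 381/1306 = 70.015 V; V_B = 240 × 302/1306 = 55.498 V; V_C = 240 × 244/1306 = 44.839 V.
P_out = V_A I_A + V_B I_B + V_C I_C = 70.015×1.54 + 55.498×3.70 + 44.839×2.83 = 107.82 + 205.34 + 126.89 = 440.06 W.
Ideal ⇒ P_in = P_out, so I_p = P_out/V_p = 440.06/240 = 1.83 A.

I_p ≈ 1.83 A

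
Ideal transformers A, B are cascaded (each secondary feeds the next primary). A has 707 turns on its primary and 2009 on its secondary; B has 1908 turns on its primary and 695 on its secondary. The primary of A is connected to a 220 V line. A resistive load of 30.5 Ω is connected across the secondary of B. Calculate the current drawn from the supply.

After A: V = 220.00 × 2009/707 = 625.15 V.
After B: V = 625.15 × 695/1908 = 227.71 V.
I_load = 227.71/30.5 = 7.4660 A, so P_out = 227.71 × 7.4660 = 1700.1 W.
All ideal ⇒ P_in = P_out, so I_supply = 1700.1/220 = 7.73 A.

I_supply ≈ 7.73 A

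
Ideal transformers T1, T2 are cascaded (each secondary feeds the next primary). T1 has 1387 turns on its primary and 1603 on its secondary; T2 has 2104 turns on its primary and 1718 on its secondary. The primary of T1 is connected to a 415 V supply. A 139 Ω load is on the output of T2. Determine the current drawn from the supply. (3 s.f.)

I_supply ≈ 2.66 A

After T1: V = 415.00 × 1603/1387 = 479.63 V.
After T2: V = 479.63 × 1718/2104 = 391.64 V.
I_load = 391.64/139 = 2.8175 A, so P_out = 391.64 × 2.8175 = 1103.4 W.
All ideal ⇒ P_in = P_out, so I_supply = 1103.4/415 = 2.66 A.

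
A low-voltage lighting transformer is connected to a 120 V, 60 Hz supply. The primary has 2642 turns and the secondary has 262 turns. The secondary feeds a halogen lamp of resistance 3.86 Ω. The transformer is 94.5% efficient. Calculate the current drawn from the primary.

I_p ≈ 0.324 A

V_s = 120 × 262/2642 = 11.900 V.
I_s = V_s/R = 11.900/3.86 = 3.0829 A.
P_out = V_s I_s = 11.900 × 3.0829 = 36.687 W.
P_in = P_out/η = 36.687/0.945 = 38.822 W.
I_p = P_in/V_p = 38.822/120 = 0.324 A.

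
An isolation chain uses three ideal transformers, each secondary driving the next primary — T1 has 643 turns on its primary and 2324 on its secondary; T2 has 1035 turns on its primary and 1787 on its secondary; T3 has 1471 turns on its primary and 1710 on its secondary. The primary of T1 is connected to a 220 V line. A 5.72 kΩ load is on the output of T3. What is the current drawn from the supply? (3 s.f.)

After T1: V = 220.00 × 2324/643 = 795.15 V.
After T2: V = 795.15 × 1787/1035 = 1372.9 V.
After T3: V = 1372.9 × 1710/1471 = 1595.9 V.
I_load = 1595.9/5720 = 0.27901 A, so P_out = 1595.9 × 0.27901 = 445.28 W.
All ideal ⇒ P_in = P_out, so I_supply = 445.28/220 = 2.02 A.

I_supply ≈ 2.02 A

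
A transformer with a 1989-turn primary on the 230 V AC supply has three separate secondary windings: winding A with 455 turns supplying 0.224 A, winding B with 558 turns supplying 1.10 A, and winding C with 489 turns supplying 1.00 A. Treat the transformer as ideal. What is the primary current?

V_A = 230 × 455/1989 = 52.614 V; V_B = 230 × 558/1989 = 64.525 V; V_C = 230 × 489/1989 = 56.546 V.
P_out = V_A I_A + V_B I_B + V_C I_C = 52.614×0.224 + 64.525×1.10 + 56.546×1.00 = 11.786 + 70.977 + 56.546 = 139.31 W.
Ideal ⇒ P_in = P_out, so I_p = P_out/V_p = 139.31/230 = 0.606 A.

I_p ≈ 0.606 A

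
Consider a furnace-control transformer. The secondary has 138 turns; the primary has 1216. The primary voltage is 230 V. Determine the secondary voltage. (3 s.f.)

V_s/V_p = N_s/N_p, so V_s = 230 × 138/1216 = 26.1 V.

V_s ≈ 26.1 V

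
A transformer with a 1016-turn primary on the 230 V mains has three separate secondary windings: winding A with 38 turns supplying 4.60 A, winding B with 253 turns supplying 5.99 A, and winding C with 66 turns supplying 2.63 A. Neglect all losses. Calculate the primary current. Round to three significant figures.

V_A = 230 × 38/1016 = 8.6024 V; V_B = 230 × 253/1016 = 57.274 V; V_C = 230 × 66/1016 = 14.941 V.
P_out = V_A I_A + V_B I_B + V_C I_C = 8.6024×4.60 + 57.274×5.99 + 14.941×2.63 = 39.571 + 343.07 + 39.295 = 421.93 W.
Ideal ⇒ P_in = P_out, so I_p = P_out/V_p = 421.93/230 = 1.83 A.

I_p ≈ 1.83 A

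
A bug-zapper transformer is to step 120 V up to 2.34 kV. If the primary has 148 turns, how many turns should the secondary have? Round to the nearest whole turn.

N_s = 2886 turns

N_s/N_p = V_s/V_p, so N_s = 148 × 2340/120 = 2886.0 ≈ 2886 turns.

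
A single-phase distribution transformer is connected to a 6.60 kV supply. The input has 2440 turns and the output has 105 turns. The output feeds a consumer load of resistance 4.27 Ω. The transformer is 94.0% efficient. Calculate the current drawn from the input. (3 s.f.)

V_out = 6600 × 105/2440 = 284.02 V.
I_out = V_out/R = 284.02/4.27 = 66.514 A.
P_out = V_out I_out = 284.02 × 66.514 = 18891 W.
P_in = P_out/η = 18891/0.940 = 20097 W.
I_in = P_in/V_in = 20097/6600 = 3.04 A.

I_in ≈ 3.04 A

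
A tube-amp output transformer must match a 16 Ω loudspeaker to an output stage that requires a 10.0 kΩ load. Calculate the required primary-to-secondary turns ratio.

Z_p/Z_s = (N_p/N_s)², so N_p/N_s = √(10000/16) = √625 = 25.0.

N_p/N_s ≈ 25.0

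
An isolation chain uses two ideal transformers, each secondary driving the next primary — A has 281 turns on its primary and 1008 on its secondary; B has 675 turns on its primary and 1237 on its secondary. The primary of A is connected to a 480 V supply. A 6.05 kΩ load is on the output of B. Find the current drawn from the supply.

Secondary of A: V = 480.00 × 1008/281 = 1721.9 V.
Secondary of B: V = 1721.9 × 1237/675 = 3155.5 V.
I_load = 3155.5/6050 = 0.52156 A, so P_out = 3155.5 × 0.52156 = 1645.8 W.
All ideal ⇒ P_in = P_out, so I_supply = 1645.8/480 = 3.43 A.

I_supply ≈ 3.43 A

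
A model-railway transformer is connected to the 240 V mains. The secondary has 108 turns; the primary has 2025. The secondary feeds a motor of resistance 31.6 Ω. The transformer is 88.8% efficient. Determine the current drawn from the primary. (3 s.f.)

I_p ≈ 0.0243 A

V_s = 240 × 108/2025 = 12.800 V.
I_s = V_s/R = 12.800/31.6 = 0.40506 A.
P_out = V_s I_s = 12.800 × 0.40506 = 5.1848 W.
P_in = P_out/η = 5.1848/0.888 = 5.8388 W.
I_p = P_in/V_p = 5.8388/240 = 0.0243 A.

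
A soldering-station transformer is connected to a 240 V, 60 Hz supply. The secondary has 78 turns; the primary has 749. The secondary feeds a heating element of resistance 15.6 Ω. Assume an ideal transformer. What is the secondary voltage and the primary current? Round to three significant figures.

V_s ≈ 25.0 V, I_p ≈ 0.167 A

V_s = V_p × N_s/N_p = 240 × 78/749 = 24.993 V.
I_s = V_s/R = 24.993/15.6 = 1.6021 A.
I_p = I_s × N_s/N_p = 1.6021 × 78/749 = 0.167 A.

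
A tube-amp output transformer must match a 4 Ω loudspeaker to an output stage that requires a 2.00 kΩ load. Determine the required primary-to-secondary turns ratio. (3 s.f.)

N_p/N_s ≈ 22.4

Z_p/Z_s = (N_p/N_s)², so N_p/N_s = √(2000/4) = √500 = 22.4.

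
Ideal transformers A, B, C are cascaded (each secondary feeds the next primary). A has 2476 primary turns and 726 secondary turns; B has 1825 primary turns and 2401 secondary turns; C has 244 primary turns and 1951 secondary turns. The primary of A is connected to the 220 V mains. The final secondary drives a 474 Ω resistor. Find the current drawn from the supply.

I_supply ≈ 4.42 A

After A: V = 220.00 × 726/2476 = 64.507 V.
After B: V = 64.507 × 2401/1825 = 84.867 V.
After C: V = 84.867 × 1951/244 = 678.59 V.
I_load = 678.59/474 = 1.4316 A, so P_out = 678.59 × 1.4316 = 971.48 W.
All ideal ⇒ P_in = P_out, so I_supply = 971.48/220 = 4.42 A.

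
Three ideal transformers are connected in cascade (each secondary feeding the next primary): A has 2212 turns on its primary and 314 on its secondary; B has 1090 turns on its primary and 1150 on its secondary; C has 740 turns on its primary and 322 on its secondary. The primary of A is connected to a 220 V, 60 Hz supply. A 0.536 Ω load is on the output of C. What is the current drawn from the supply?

I_supply ≈ 1.74 A

Secondary of A: V = 220.00 × 314/2212 = 31.230 V.
Secondary of B: V = 31.230 × 1150/1090 = 32.949 V.
Secondary of C: V = 32.949 × 322/740 = 14.337 V.
I_load = 14.337/0.536 = 26.748 A, so P_out = 14.337 × 26.748 = 383.50 W.
All ideal ⇒ P_in = P_out, so I_supply = 383.50/220 = 1.74 A.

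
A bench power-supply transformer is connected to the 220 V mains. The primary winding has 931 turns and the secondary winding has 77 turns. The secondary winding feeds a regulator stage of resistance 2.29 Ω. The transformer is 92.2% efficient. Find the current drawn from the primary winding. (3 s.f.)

I_p ≈ 0.713 A

V_s = 220 × 77/931 = 18.195 V.
I_s = V_s/R = 18.195/2.29 = 7.9456 A.
P_out = V_s I_s = 18.195 × 7.9456 = 144.57 W.
P_in = P_out/η = 144.57/0.922 = 156.81 W.
I_p = P_in/V_p = 156.81/220 = 0.713 A.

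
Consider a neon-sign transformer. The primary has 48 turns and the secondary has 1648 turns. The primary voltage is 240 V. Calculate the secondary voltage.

V_s/V_p = N_s/N_p, so V_s = 240 × 1648/48 = 8240 V.

V_s ≈ 8240 V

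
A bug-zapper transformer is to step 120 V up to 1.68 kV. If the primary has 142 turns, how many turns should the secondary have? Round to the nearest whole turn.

N_s/N_p = V_s/V_p, so N_s = 142 × 1680/120 = 1988.0 ≈ 1988 turns.

N_s = 1988 turns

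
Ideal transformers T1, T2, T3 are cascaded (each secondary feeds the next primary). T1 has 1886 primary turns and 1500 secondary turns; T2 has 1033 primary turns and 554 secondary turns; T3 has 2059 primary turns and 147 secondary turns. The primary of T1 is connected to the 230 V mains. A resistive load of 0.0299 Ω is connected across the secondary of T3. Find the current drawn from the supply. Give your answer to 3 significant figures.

Secondary of T1: V = 230.00 × 1500/1886 = 182.93 V.
Secondary of T2: V = 182.93 × 554/1033 = 98.104 V.
Secondary of T3: V = 98.104 × 147/2059 = 7.0040 V.
I_load = 7.0040/0.0299 = 234.25 A, so P_out = 7.0040 × 234.25 = 1640.7 W.
All ideal ⇒ P_in = P_out, so I_supply = 1640.7/230 = 7.13 A.

I_supply ≈ 7.13 A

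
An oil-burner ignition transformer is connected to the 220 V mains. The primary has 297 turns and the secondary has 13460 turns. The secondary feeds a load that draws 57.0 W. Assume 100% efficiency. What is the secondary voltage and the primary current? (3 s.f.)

V_s ≈ 9970 V, I_p ≈ 0.259 A

V_s = V_p × N_s/N_p = 220 × 13460/297 = 9970.4 V.
I_s = P/V_s = 57.0/9970.4 = 0.0057169 A.
I_p = I_s × N_s/N_p = 0.0057169 × 13460/297 = 0.259 A.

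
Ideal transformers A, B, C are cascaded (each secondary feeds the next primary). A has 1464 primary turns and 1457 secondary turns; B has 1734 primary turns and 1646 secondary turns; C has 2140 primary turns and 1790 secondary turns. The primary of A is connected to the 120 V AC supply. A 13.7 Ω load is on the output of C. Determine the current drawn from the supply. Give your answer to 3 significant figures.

Secondary of A: V = 120.00 × 1457/1464 = 119.43 V.
Secondary of B: V = 119.43 × 1646/1734 = 113.37 V.
Secondary of C: V = 113.37 × 1790/2140 = 94.824 V.
I_load = 94.824/13.7 = 6.9215 A, so P_out = 94.824 × 6.9215 = 656.32 W.
All ideal ⇒ P_in = P_out, so I_supply = 656.32/120 = 5.47 A.

I_supply ≈ 5.47 A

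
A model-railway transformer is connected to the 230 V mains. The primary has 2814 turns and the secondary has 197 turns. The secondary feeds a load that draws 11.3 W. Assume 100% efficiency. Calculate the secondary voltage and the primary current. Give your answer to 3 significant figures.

V_s = V_p × N_s/N_p = 230 × 197/2814 = 16.102 V.
I_s = P/V_s = 11.3/16.102 = 0.70179 A.
I_p = I_s × N_s/N_p = 0.70179 × 197/2814 = 0.0491 A.

V_s ≈ 16.1 V, I_p ≈ 0.0491 A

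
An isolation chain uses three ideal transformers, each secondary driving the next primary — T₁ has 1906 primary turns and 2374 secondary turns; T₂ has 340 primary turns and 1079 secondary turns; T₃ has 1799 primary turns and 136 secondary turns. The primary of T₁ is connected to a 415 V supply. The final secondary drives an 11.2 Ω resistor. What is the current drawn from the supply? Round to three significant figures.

After T₁: V = 415.00 × 2374/1906 = 516.90 V.
After T₂: V = 516.90 × 1079/340 = 1640.4 V.
After T₃: V = 1640.4 × 136/1799 = 124.01 V.
I_load = 124.01/11.2 = 11.072 A, so P_out = 124.01 × 11.072 = 1373.1 W.
All ideal ⇒ P_in = P_out, so I_supply = 1373.1/415 = 3.31 A.

I_supply ≈ 3.31 A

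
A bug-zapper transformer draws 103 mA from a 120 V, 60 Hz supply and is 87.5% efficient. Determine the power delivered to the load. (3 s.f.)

P_in = V_in I_in = 120 × 0.103 = 12.360 W.
P_out = η P_in = 0.875 × 12.360 = 10.8 W.

P_out ≈ 10.8 W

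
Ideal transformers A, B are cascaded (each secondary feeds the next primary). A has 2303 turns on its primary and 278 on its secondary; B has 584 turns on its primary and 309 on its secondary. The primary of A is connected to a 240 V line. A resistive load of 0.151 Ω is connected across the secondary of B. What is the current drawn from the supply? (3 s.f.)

Secondary of A: V = 240.00 × 278/2303 = 28.971 V.
Secondary of B: V = 28.971 × 309/584 = 15.329 V.
I_load = 15.329/0.151 = 101.52 A, so P_out = 15.329 × 101.52 = 1556.1 W.
All ideal ⇒ P_in = P_out, so I_supply = 1556.1/240 = 6.48 A.

I_supply ≈ 6.48 A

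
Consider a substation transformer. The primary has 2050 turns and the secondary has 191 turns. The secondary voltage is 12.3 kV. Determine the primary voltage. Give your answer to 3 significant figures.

V_p/V_s = N_p/N_s, so V_p = 12300 × 2050/191 = 132000 V.

V_p ≈ 132000 V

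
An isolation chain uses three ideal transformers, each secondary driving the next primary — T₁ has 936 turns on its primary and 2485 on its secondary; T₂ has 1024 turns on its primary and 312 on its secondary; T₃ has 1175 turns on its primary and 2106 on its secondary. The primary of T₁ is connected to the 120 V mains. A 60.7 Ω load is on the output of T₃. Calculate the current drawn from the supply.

I_supply ≈ 4.16 A

After T₁: V = 120.00 × 2485/936 = 318.59 V.
After T₂: V = 318.59 × 312/1024 = 97.070 V.
After T₃: V = 97.070 × 2106/1175 = 173.98 V.
I_load = 173.98/60.7 = 2.8663 A, so P_out = 173.98 × 2.8663 = 498.68 W.
All ideal ⇒ P_in = P_out, so I_supply = 498.68/120 = 4.16 A.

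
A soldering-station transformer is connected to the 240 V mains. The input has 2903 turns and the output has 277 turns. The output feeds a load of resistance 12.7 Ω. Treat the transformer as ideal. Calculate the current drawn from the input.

V_out = V_in × N_out/N_in = 240 × 277/2903 = 22.900 V.
I_out = V_out/R = 22.900/12.7 = 1.8032 A.
For an ideal transformer I_in N_in = I_out N_out, so I_in = 1.8032 × 277/2903 = 0.172 A.

I_in ≈ 0.172 A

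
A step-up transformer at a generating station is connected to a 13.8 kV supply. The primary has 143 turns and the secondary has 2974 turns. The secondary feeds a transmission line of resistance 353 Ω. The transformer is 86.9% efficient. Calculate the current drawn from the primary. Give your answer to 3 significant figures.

V_s = 13800 × 2974/143 = 287000 V.
I_s = V_s/R = 287000/353 = 813.04 A.
P_out = V_s I_s = 287000 × 813.04 = 2.3334×10^8 W.
P_in = P_out/η = 2.3334×10^8/0.869 = 2.6852×10^8 W.
I_p = P_in/V_p = 2.6852×10^8/13800 = 19500 A.

I_p ≈ 19500 A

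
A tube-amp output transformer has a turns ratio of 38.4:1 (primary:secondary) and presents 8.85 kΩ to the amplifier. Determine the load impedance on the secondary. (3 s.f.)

Z_s = Z_p/(N_p/N_s)² = 8850/38.4² = 6.00 Ω.

Z_s ≈ 6.00 Ω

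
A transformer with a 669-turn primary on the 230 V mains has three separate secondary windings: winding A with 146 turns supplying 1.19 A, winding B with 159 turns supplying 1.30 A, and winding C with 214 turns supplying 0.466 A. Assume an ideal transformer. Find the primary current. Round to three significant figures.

V_A = 230 × 146/669 = 50.194 V; V_B = 230 × 159/669 = 54.664 V; V_C = 230 × 214/669 = 73.572 V.
P_out = V_A I_A + V_B I_B + V_C I_C = 50.194×1.19 + 54.664×1.30 + 73.572×0.466 = 59.731 + 71.063 + 34.285 = 165.08 W.
Ideal ⇒ P_in = P_out, so I_p = P_out/V_p = 165.08/230 = 0.718 A.

I_p ≈ 0.718 A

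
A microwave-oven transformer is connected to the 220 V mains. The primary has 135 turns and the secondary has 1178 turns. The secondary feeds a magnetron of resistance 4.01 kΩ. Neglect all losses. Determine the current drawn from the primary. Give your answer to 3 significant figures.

I_p ≈ 4.18 A

V_s = V_p × N_s/N_p = 220 × 1178/135 = 1919.7 V.
I_s = V_s/R = 1919.7/4010 = 0.47873 A.
For an ideal transformer I_p N_p = I_s N_s, so I_p = 0.47873 × 1178/135 = 4.18 A.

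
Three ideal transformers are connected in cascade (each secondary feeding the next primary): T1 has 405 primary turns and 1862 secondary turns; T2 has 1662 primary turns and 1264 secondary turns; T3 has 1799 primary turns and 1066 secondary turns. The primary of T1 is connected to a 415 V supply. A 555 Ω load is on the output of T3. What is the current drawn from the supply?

Secondary of T1: V = 415.00 × 1862/405 = 1908.0 V.
Secondary of T2: V = 1908.0 × 1264/1662 = 1451.1 V.
Secondary of T3: V = 1451.1 × 1066/1799 = 859.83 V.
I_load = 859.83/555 = 1.5493 A, so P_out = 859.83 × 1.5493 = 1332.1 W.
All ideal ⇒ P_in = P_out, so I_supply = 1332.1/415 = 3.21 A.

I_supply ≈ 3.21 A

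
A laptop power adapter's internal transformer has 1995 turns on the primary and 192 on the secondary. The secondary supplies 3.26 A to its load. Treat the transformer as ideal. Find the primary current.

For an ideal transformer I_p/I_s = N_s/N_p, so I_p = 3.26 × 192/1995 = 0.314 A.

I_p ≈ 0.314 A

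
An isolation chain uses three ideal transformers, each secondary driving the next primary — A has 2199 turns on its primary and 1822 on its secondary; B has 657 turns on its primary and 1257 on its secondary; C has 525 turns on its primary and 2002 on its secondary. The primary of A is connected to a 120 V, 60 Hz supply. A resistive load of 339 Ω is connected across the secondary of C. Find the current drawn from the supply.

I_supply ≈ 12.9 A

Secondary of A: V = 120.00 × 1822/2199 = 99.427 V.
Secondary of B: V = 99.427 × 1257/657 = 190.23 V.
Secondary of C: V = 190.23 × 2002/525 = 725.40 V.
I_load = 725.40/339 = 2.1398 A, so P_out = 725.40 × 2.1398 = 1552.2 W.
All ideal ⇒ P_in = P_out, so I_supply = 1552.2/120 = 12.9 A.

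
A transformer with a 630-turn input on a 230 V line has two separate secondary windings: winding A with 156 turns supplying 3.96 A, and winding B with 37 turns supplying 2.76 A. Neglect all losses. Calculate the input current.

V_A = 230 × 156/630 = 56.952 V; V_B = 230 × 37/630 = 13.508 V.
P_out = V_A I_A + V_B I_B = 56.952×3.96 + 13.508×2.76 = 225.53 + 37.282 = 262.81 W.
Ideal ⇒ P_in = P_out, so I_in = P_out/V_in = 262.81/230 = 1.14 A.

I_in ≈ 1.14 A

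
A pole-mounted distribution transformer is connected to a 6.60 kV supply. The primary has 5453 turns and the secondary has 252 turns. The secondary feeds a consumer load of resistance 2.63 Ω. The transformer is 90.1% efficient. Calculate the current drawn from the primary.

I_p ≈ 5.95 A

V_s = 6600 × 252/5453 = 305.01 V.
I_s = V_s/R = 305.01/2.63 = 115.97 A.
P_out = V_s I_s = 305.01 × 115.97 = 35372 W.
P_in = P_out/η = 35372/0.901 = 39259 W.
I_p = P_in/V_p = 39259/6600 = 5.95 A.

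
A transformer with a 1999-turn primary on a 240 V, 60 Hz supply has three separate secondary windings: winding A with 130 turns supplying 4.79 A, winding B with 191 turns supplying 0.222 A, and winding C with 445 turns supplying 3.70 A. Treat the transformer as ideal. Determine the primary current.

V_A = 240 × 130/1999 = 15.608 V; V_B = 240 × 191/1999 = 22.931 V; V_C = 240 × 445/1999 = 53.427 V.
P_out = V_A I_A + V_B I_B + V_C I_C = 15.608×4.79 + 22.931×0.222 + 53.427×3.70 = 74.761 + 5.0908 + 197.68 = 277.53 W.
Ideal ⇒ P_in = P_out, so I_p = P_out/V_p = 277.53/240 = 1.16 A.

I_p ≈ 1.16 A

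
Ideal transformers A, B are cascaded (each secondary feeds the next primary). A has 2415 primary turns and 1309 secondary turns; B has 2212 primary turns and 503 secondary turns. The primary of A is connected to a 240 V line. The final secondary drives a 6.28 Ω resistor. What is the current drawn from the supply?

I_supply ≈ 0.581 A

After A: V = 240.00 × 1309/2415 = 130.09 V.
After B: V = 130.09 × 503/2212 = 29.581 V.
I_load = 29.581/6.28 = 4.7104 A, so P_out = 29.581 × 4.7104 = 139.34 W.
All ideal ⇒ P_in = P_out, so I_supply = 139.34/240 = 0.581 A.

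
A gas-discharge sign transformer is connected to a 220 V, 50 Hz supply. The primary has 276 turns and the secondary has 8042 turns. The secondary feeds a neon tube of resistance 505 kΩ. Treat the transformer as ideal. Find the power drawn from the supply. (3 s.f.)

P ≈ 81.4 W

V_s = V_p × N_s/N_p = 220 × 8042/276 = 6410.3 V.
I_s = V_s/R = 6410.3/505000 = 0.012694 A.
I_p = I_s × N_s/N_p = 0.012694 × 8042/276 = 0.36986 A.
P = V_p I_p = 220 × 0.36986 = 81.4 W.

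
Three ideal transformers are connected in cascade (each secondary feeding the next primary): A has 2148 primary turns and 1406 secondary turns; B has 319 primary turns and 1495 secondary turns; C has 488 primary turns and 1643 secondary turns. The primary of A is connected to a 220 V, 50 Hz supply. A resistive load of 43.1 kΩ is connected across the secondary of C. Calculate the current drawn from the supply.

Secondary of A: V = 220.00 × 1406/2148 = 144.00 V.
Secondary of B: V = 144.00 × 1495/319 = 674.88 V.
Secondary of C: V = 674.88 × 1643/488 = 2272.2 V.
I_load = 2272.2/43100 = 0.052719 A, so P_out = 2272.2 × 0.052719 = 119.79 W.
All ideal ⇒ P_in = P_out, so I_supply = 119.79/220 = 0.544 A.

I_supply ≈ 0.544 A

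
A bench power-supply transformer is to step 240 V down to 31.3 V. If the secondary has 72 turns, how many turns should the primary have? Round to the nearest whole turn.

N_p/N_s = V_p/V_s, so N_p = 72 × 240/31.3 = 552.1 ≈ 552 turns.

N_p = 552 turns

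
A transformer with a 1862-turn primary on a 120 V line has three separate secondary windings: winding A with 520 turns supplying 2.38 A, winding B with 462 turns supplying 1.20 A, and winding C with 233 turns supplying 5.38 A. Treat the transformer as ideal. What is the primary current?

I_p ≈ 1.64 A

V_A = 120 × 520/1862 = 33.512 V; V_B = 120 × 462/1862 = 29.774 V; V_C = 120 × 233/1862 = 15.016 V.
P_out = V_A I_A + V_B I_B + V_C I_C = 33.512×2.38 + 29.774×1.20 + 15.016×5.38 = 79.759 + 35.729 + 80.787 = 196.28 W.
Ideal ⇒ P_in = P_out, so I_p = P_out/V_p = 196.28/120 = 1.64 A.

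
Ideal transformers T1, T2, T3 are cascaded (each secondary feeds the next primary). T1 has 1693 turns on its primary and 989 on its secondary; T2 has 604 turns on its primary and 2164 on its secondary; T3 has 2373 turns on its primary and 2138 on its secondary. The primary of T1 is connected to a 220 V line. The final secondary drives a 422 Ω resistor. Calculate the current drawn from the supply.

Secondary of T1: V = 220.00 × 989/1693 = 128.52 V.
Secondary of T2: V = 128.52 × 2164/604 = 460.45 V.
Secondary of T3: V = 460.45 × 2138/2373 = 414.85 V.
I_load = 414.85/422 = 0.98306 A, so P_out = 414.85 × 0.98306 = 407.82 W.
All ideal ⇒ P_in = P_out, so I_supply = 407.82/220 = 1.85 A.

I_supply ≈ 1.85 A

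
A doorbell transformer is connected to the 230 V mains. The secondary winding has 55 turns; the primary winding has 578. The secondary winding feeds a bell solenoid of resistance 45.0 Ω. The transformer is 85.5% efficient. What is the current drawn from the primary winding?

I_p ≈ 0.0541 A

V_s = 230 × 55/578 = 21.886 V.
I_s = V_s/R = 21.886/45.0 = 0.48635 A.
P_out = V_s I_s = 21.886 × 0.48635 = 10.644 W.
P_in = P_out/η = 10.644/0.855 = 12.449 W.
I_p = P_in/V_p = 12.449/230 = 0.0541 A.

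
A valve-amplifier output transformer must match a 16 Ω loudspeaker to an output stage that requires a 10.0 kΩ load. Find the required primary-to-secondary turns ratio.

Z_p/Z_s = (N_p/N_s)², so N_p/N_s = √(10000/16) = √625 = 25.0.

N_p/N_s ≈ 25.0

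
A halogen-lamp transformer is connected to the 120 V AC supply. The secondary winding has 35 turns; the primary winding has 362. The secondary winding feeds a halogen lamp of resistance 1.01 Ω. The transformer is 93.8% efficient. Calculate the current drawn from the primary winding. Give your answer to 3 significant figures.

I_p ≈ 1.18 A

V_s = 120 × 35/362 = 11.602 V.
I_s = V_s/R = 11.602/1.01 = 11.487 A.
P_out = V_s I_s = 11.602 × 11.487 = 133.28 W.
P_in = P_out/η = 133.28/0.938 = 142.09 W.
I_p = P_in/V_p = 142.09/120 = 1.18 A.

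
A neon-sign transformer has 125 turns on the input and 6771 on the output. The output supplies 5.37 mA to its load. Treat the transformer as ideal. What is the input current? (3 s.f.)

For an ideal transformer I_in/I_out = N_out/N_in, so I_in = 0.00537 × 6771/125 = 0.291 A.

I_in ≈ 0.291 A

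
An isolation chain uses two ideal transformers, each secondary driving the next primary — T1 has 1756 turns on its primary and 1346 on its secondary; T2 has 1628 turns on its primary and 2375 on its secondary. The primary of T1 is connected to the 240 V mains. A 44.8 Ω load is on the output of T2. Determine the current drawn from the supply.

I_supply ≈ 6.70 A

After T1: V = 240.00 × 1346/1756 = 183.96 V.
After T2: V = 183.96 × 2375/1628 = 268.37 V.
I_load = 268.37/44.8 = 5.9905 A, so P_out = 268.37 × 5.9905 = 1607.7 W.
All ideal ⇒ P_in = P_out, so I_supply = 1607.7/240 = 6.70 A.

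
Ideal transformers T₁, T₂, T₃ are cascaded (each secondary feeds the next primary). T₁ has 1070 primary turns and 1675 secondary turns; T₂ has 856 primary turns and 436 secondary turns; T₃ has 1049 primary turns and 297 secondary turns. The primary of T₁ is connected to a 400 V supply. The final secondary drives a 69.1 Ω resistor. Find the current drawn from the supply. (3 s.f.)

Secondary of T₁: V = 400.00 × 1675/1070 = 626.17 V.
Secondary of T₂: V = 626.17 × 436/856 = 318.94 V.
Secondary of T₃: V = 318.94 × 297/1049 = 90.299 V.
I_load = 90.299/69.1 = 1.3068 A, so P_out = 90.299 × 1.3068 = 118.00 W.
All ideal ⇒ P_in = P_out, so I_supply = 118.00/400 = 0.295 A.

I_supply ≈ 0.295 A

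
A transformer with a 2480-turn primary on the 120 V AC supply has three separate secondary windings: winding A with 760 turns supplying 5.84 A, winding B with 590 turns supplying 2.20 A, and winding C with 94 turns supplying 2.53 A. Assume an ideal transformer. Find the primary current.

I_p ≈ 2.41 A

V_A = 120 × 760/2480 = 36.774 V; V_B = 120 × 590/2480 = 28.548 V; V_C = 120 × 94/2480 = 4.5484 V.
P_out = V_A I_A + V_B I_B + V_C I_C = 36.774×5.84 + 28.548×2.20 + 4.5484×2.53 = 214.76 + 62.806 + 11.507 = 289.08 W.
Ideal ⇒ P_in = P_out, so I_p = P_out/V_p = 289.08/120 = 2.41 A.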